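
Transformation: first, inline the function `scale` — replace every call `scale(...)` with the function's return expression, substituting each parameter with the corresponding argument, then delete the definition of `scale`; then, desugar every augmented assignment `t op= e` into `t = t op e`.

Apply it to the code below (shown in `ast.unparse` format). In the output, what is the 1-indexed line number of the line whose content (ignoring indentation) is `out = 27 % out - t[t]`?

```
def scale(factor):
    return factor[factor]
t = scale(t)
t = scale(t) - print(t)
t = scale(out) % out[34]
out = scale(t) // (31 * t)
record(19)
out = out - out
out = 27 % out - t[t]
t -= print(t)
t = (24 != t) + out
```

7

Transformed code:
t = t[t]
t = t[t] - print(t)
t = out[out] % out[34]
out = t[t] // (31 * t)
record(19)
out = out - out
out = 27 % out - t[t]
t = t - print(t)
t = (24 != t) + out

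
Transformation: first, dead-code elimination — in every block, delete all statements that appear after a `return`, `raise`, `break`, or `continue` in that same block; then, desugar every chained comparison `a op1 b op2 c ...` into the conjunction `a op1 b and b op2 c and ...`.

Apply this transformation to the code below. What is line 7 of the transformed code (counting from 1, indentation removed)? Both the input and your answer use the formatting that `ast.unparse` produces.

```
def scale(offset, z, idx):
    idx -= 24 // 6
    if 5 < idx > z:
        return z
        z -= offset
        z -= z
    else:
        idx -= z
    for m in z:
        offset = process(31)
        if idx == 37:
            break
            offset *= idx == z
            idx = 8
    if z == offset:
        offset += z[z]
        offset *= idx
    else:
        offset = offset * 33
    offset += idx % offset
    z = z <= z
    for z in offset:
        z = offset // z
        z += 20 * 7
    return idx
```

for m in z:

Transformed code:
def scale(offset, z, idx):
    idx -= 24 // 6
    if 5 < idx and idx > z:
        return z
    else:
        idx -= z
    for m in z:
        offset = process(31)
        if idx == 37:
            break
    if z == offset:
        offset += z[z]
        offset *= idx
    else:
        offset = offset * 33
    offset += idx % offset
    z = z <= z
    for z in offset:
        z = offset // z
        z += 20 * 7
    return idx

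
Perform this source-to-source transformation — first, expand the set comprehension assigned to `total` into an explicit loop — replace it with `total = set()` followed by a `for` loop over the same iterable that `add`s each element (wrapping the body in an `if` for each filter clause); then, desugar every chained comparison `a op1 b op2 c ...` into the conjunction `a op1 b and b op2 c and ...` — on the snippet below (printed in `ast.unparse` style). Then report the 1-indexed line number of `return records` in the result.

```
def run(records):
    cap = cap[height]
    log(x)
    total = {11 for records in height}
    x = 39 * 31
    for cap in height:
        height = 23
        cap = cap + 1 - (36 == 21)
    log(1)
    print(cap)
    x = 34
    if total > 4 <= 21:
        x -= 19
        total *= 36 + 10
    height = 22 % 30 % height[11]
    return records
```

Transformed code:
def run(records):
    cap = cap[height]
    log(x)
    total = set()
    for records in height:
        total.add(11)
    x = 39 * 31
    for cap in height:
        height = 23
        cap = cap + 1 - (36 == 21)
    log(1)
    print(cap)
    x = 34
    if total > 4 and 4 <= 21:
        x -= 19
        total *= 36 + 10
    height = 22 % 30 % height[11]
    return records

18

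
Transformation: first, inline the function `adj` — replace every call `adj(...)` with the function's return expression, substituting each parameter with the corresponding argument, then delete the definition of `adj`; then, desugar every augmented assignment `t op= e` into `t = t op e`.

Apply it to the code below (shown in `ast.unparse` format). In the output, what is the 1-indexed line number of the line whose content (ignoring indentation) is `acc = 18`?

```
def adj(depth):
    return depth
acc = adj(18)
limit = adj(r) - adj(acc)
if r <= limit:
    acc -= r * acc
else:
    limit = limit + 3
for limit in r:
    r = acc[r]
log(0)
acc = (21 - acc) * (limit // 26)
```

Transformed code:
acc = 18
limit = r - acc
if r <= limit:
    acc = acc - r * acc
else:
    limit = limit + 3
for limit in r:
    r = acc[r]
log(0)
acc = (21 - acc) * (limit // 26)

1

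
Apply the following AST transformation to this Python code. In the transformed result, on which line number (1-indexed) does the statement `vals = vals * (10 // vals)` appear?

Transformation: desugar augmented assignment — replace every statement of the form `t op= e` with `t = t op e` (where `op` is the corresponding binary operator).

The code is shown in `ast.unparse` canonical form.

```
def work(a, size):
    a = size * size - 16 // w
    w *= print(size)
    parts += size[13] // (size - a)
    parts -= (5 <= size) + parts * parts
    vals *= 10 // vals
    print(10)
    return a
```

Transformed code:
def work(a, size):
    a = size * size - 16 // w
    w = w * print(size)
    parts = parts + size[13] // (size - a)
    parts = parts - ((5 <= size) + parts * parts)
    vals = vals * (10 // vals)
    print(10)
    return a

6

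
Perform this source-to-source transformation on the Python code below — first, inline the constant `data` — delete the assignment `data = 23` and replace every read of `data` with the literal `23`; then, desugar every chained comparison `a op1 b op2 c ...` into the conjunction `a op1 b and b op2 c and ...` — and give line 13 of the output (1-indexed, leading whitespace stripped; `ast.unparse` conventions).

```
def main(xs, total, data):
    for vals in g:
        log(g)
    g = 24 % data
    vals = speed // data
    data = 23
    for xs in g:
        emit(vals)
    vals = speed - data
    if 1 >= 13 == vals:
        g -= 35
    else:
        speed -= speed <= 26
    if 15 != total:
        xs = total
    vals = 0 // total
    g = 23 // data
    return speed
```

Transformed code:
def main(xs, total, data):
    for vals in g:
        log(g)
    g = 24 % 23
    vals = speed // 23
    for xs in g:
        emit(vals)
    vals = speed - 23
    if 1 >= 13 and 13 == vals:
        g -= 35
    else:
        speed -= speed <= 26
    if 15 != total:
        xs = total
    vals = 0 // total
    g = 23 // 23
    return speed

if 15 != total:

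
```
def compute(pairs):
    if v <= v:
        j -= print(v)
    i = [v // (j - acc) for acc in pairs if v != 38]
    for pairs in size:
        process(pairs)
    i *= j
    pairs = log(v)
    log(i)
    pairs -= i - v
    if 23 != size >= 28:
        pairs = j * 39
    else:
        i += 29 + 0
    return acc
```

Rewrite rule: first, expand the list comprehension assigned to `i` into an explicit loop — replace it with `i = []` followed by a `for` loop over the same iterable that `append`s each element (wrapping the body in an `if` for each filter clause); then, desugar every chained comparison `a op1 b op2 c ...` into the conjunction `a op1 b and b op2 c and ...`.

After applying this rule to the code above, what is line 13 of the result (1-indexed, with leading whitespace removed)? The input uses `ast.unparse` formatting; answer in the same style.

Transformed code:
def compute(pairs):
    if v <= v:
        j -= print(v)
    i = []
    for acc in pairs:
        if v != 38:
            i.append(v // (j - acc))
    for pairs in size:
        process(pairs)
    i *= j
    pairs = log(v)
    log(i)
    pairs -= i - v
    if 23 != size and size >= 28:
        pairs = j * 39
    else:
        i += 29 + 0
    return acc

pairs -= i - v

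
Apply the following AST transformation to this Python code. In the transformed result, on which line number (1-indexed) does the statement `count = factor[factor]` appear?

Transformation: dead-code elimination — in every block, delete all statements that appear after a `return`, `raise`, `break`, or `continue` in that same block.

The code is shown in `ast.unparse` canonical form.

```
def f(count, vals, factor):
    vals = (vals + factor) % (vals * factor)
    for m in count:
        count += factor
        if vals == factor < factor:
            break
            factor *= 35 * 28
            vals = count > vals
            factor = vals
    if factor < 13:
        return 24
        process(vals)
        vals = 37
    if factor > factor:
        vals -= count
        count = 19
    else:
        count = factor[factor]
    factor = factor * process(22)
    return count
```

Transformed code:
def f(count, vals, factor):
    vals = (vals + factor) % (vals * factor)
    for m in count:
        count += factor
        if vals == factor < factor:
            break
    if factor < 13:
        return 24
    if factor > factor:
        vals -= count
        count = 19
    else:
        count = factor[factor]
    factor = factor * process(22)
    return count

13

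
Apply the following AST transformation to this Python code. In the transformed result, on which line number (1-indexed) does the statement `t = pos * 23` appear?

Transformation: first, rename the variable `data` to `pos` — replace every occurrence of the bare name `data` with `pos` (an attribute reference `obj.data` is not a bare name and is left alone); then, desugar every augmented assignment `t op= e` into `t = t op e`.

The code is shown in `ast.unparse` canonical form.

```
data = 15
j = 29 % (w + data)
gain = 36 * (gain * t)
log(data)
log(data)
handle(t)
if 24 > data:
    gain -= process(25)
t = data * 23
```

Transformed code:
pos = 15
j = 29 % (w + pos)
gain = 36 * (gain * t)
log(pos)
log(pos)
handle(t)
if 24 > pos:
    gain = gain - process(25)
t = pos * 23

9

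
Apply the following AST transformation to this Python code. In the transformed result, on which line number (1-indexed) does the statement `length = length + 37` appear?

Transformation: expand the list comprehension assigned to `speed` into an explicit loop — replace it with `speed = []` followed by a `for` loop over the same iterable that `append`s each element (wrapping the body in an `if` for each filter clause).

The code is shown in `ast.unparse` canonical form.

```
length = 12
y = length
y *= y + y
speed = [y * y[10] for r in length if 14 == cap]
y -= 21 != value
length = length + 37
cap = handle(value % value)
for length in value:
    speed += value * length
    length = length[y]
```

9

Transformed code:
length = 12
y = length
y *= y + y
speed = []
for r in length:
    if 14 == cap:
        speed.append(y * y[10])
y -= 21 != value
length = length + 37
cap = handle(value % value)
for length in value:
    speed += value * length
    length = length[y]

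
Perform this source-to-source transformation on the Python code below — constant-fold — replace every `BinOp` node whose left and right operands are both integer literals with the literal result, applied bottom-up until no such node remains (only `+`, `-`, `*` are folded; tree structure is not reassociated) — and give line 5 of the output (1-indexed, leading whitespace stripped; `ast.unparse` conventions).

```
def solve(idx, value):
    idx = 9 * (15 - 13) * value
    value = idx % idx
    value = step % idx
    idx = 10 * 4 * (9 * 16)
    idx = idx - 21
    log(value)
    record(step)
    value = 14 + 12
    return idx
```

Transformed code:
def solve(idx, value):
    idx = 18 * value
    value = idx % idx
    value = step % idx
    idx = 5760
    idx = idx - 21
    log(value)
    record(step)
    value = 26
    return idx

idx = 5760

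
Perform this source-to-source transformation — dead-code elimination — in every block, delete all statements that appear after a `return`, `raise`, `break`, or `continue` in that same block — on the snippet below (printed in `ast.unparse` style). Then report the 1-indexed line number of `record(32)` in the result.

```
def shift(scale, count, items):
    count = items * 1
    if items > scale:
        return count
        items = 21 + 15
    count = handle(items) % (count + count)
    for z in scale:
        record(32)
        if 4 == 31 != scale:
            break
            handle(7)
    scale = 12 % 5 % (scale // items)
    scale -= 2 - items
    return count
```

Transformed code:
def shift(scale, count, items):
    count = items * 1
    if items > scale:
        return count
    count = handle(items) % (count + count)
    for z in scale:
        record(32)
        if 4 == 31 != scale:
            break
    scale = 12 % 5 % (scale // items)
    scale -= 2 - items
    return count

7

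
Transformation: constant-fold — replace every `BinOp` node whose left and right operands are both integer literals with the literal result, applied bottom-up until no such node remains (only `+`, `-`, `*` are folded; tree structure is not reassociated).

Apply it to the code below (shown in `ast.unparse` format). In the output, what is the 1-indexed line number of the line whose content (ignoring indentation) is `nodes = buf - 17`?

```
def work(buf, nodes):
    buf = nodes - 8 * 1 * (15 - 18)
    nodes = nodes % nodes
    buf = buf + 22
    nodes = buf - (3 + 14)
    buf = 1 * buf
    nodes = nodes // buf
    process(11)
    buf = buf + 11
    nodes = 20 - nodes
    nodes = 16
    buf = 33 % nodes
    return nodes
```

Transformed code:
def work(buf, nodes):
    buf = nodes - -24
    nodes = nodes % nodes
    buf = buf + 22
    nodes = buf - 17
    buf = 1 * buf
    nodes = nodes // buf
    process(11)
    buf = buf + 11
    nodes = 20 - nodes
    nodes = 16
    buf = 33 % nodes
    return nodes

5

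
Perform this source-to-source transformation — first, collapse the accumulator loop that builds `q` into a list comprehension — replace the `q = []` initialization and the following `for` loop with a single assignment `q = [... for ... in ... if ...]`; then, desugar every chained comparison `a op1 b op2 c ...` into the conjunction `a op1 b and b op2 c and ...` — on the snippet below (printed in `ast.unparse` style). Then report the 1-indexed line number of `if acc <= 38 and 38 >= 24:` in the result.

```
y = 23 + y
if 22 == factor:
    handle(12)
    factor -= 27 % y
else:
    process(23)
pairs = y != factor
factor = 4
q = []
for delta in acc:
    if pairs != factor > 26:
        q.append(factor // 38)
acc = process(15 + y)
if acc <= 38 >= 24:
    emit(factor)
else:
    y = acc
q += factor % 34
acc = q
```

11

Transformed code:
y = 23 + y
if 22 == factor:
    handle(12)
    factor -= 27 % y
else:
    process(23)
pairs = y != factor
factor = 4
q = [factor // 38 for delta in acc if pairs != factor and factor > 26]
acc = process(15 + y)
if acc <= 38 and 38 >= 24:
    emit(factor)
else:
    y = acc
q += factor % 34
acc = q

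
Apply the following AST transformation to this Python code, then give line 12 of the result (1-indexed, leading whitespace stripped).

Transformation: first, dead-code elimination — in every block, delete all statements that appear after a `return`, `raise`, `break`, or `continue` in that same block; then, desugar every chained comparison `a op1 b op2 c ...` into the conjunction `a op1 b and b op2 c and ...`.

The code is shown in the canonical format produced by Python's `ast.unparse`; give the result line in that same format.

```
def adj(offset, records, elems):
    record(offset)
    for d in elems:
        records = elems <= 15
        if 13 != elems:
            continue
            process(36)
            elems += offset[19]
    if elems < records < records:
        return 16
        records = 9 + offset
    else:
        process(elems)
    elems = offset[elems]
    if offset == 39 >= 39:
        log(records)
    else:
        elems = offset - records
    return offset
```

if offset == 39 and 39 >= 39:

Transformed code:
def adj(offset, records, elems):
    record(offset)
    for d in elems:
        records = elems <= 15
        if 13 != elems:
            continue
    if elems < records and records < records:
        return 16
    else:
        process(elems)
    elems = offset[elems]
    if offset == 39 and 39 >= 39:
        log(records)
    else:
        elems = offset - records
    return offset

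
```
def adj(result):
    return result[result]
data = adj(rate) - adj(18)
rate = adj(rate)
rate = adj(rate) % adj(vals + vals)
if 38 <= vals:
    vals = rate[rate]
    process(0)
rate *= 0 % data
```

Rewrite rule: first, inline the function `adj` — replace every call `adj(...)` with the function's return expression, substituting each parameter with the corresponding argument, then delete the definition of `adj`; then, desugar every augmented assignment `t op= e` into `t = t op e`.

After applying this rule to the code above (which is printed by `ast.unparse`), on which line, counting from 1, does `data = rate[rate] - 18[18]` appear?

1

Transformed code:
data = rate[rate] - 18[18]
rate = rate[rate]
rate = rate[rate] % (vals + vals)[vals + vals]
if 38 <= vals:
    vals = rate[rate]
    process(0)
rate = rate * (0 % data)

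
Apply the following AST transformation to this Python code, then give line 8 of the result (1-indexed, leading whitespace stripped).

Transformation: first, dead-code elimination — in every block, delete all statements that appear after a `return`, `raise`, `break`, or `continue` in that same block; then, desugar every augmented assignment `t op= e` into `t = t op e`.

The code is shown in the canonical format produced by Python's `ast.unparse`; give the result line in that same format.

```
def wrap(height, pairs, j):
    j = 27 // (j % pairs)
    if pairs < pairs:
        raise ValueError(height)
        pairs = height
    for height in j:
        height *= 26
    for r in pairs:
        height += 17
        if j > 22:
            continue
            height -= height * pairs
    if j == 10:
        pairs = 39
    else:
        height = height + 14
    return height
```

height = height + 17

Transformed code:
def wrap(height, pairs, j):
    j = 27 // (j % pairs)
    if pairs < pairs:
        raise ValueError(height)
    for height in j:
        height = height * 26
    for r in pairs:
        height = height + 17
        if j > 22:
            continue
    if j == 10:
        pairs = 39
    else:
        height = height + 14
    return height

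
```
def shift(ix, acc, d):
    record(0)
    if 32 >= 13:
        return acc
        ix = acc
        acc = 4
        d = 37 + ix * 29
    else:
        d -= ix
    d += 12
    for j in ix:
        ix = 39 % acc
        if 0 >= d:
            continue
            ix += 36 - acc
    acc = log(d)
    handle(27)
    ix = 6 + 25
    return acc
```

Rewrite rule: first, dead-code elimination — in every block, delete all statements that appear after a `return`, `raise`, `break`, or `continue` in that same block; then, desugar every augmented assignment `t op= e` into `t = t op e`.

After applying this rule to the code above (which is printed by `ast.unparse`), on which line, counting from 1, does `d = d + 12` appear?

Transformed code:
def shift(ix, acc, d):
    record(0)
    if 32 >= 13:
        return acc
    else:
        d = d - ix
    d = d + 12
    for j in ix:
        ix = 39 % acc
        if 0 >= d:
            continue
    acc = log(d)
    handle(27)
    ix = 6 + 25
    return acc

7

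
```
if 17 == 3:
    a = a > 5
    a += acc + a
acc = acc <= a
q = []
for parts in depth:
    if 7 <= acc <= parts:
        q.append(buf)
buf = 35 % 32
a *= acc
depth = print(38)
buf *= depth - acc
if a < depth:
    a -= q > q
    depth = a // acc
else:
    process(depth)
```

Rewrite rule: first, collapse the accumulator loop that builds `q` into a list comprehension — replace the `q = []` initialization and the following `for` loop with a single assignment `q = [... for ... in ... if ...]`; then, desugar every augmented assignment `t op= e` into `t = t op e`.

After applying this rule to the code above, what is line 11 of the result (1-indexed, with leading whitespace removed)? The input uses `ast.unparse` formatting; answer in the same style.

a = a - (q > q)

Transformed code:
if 17 == 3:
    a = a > 5
    a = a + (acc + a)
acc = acc <= a
q = [buf for parts in depth if 7 <= acc <= parts]
buf = 35 % 32
a = a * acc
depth = print(38)
buf = buf * (depth - acc)
if a < depth:
    a = a - (q > q)
    depth = a // acc
else:
    process(depth)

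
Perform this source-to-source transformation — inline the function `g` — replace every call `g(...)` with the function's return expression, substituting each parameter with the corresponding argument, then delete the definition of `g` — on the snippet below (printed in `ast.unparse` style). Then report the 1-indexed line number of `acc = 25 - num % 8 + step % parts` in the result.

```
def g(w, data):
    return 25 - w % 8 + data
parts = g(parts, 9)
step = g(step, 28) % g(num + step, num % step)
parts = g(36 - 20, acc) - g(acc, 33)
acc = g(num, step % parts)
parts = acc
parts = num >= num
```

4

Transformed code:
parts = 25 - parts % 8 + 9
step = (25 - step % 8 + 28) % (25 - (num + step) % 8 + num % step)
parts = 25 - (36 - 20) % 8 + acc - (25 - acc % 8 + 33)
acc = 25 - num % 8 + step % parts
parts = acc
parts = num >= num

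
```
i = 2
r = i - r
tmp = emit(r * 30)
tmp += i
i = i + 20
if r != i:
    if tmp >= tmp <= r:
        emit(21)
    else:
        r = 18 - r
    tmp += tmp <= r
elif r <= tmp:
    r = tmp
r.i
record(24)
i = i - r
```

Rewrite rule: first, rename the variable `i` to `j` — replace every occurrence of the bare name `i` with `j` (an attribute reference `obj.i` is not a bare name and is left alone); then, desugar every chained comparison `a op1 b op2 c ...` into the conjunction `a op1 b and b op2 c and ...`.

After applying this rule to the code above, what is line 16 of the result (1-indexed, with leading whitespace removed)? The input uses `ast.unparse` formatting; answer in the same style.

j = j - r

Transformed code:
j = 2
r = j - r
tmp = emit(r * 30)
tmp += j
j = j + 20
if r != j:
    if tmp >= tmp and tmp <= r:
        emit(21)
    else:
        r = 18 - r
    tmp += tmp <= r
elif r <= tmp:
    r = tmp
r.i
record(24)
j = j - r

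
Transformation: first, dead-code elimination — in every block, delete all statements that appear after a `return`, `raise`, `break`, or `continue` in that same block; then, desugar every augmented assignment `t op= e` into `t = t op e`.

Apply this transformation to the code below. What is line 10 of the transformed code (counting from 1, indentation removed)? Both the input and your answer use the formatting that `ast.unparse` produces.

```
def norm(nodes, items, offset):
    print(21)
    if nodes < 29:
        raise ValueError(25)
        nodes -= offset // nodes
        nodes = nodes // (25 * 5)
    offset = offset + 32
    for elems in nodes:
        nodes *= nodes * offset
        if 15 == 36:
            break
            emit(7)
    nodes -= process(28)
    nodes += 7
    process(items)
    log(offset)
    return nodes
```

Transformed code:
def norm(nodes, items, offset):
    print(21)
    if nodes < 29:
        raise ValueError(25)
    offset = offset + 32
    for elems in nodes:
        nodes = nodes * (nodes * offset)
        if 15 == 36:
            break
    nodes = nodes - process(28)
    nodes = nodes + 7
    process(items)
    log(offset)
    return nodes

nodes = nodes - process(28)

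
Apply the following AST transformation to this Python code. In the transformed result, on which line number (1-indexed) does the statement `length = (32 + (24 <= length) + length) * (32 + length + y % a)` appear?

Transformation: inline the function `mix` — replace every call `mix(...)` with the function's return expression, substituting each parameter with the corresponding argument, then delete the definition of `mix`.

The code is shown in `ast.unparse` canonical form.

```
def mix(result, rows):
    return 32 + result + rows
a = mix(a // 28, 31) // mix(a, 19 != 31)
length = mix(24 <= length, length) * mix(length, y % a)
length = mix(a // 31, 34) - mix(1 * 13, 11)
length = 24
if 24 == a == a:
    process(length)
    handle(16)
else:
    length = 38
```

2

Transformed code:
a = (32 + a // 28 + 31) // (32 + a + (19 != 31))
length = (32 + (24 <= length) + length) * (32 + length + y % a)
length = 32 + a // 31 + 34 - (32 + 1 * 13 + 11)
length = 24
if 24 == a == a:
    process(length)
    handle(16)
else:
    length = 38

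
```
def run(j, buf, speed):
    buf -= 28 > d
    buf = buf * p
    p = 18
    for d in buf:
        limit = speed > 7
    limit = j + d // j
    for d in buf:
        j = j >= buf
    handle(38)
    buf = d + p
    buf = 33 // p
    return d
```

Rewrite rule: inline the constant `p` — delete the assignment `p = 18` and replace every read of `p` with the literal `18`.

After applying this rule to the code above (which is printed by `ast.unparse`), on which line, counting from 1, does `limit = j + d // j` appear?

6

Transformed code:
def run(j, buf, speed):
    buf -= 28 > d
    buf = buf * 18
    for d in buf:
        limit = speed > 7
    limit = j + d // j
    for d in buf:
        j = j >= buf
    handle(38)
    buf = d + 18
    buf = 33 // 18
    return d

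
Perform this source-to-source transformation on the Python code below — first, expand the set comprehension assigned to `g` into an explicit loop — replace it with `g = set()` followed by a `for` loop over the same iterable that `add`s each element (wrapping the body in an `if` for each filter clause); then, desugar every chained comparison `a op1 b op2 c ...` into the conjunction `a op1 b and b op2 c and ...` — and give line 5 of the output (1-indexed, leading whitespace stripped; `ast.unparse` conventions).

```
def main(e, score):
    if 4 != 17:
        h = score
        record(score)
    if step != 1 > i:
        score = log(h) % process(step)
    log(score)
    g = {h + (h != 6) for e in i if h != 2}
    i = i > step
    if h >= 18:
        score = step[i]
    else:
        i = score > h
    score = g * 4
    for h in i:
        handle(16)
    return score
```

if step != 1 and 1 > i:

Transformed code:
def main(e, score):
    if 4 != 17:
        h = score
        record(score)
    if step != 1 and 1 > i:
        score = log(h) % process(step)
    log(score)
    g = set()
    for e in i:
        if h != 2:
            g.add(h + (h != 6))
    i = i > step
    if h >= 18:
        score = step[i]
    else:
        i = score > h
    score = g * 4
    for h in i:
        handle(16)
    return score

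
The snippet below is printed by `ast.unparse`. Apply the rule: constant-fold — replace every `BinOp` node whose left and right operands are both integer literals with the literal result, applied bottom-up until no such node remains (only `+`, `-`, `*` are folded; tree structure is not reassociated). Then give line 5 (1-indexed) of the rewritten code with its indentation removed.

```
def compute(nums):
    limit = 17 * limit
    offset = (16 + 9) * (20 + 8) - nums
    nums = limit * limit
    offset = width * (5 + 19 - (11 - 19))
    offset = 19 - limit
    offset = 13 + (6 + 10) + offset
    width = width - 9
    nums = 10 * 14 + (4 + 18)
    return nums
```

Transformed code:
def compute(nums):
    limit = 17 * limit
    offset = 700 - nums
    nums = limit * limit
    offset = width * 32
    offset = 19 - limit
    offset = 29 + offset
    width = width - 9
    nums = 162
    return nums

offset = width * 32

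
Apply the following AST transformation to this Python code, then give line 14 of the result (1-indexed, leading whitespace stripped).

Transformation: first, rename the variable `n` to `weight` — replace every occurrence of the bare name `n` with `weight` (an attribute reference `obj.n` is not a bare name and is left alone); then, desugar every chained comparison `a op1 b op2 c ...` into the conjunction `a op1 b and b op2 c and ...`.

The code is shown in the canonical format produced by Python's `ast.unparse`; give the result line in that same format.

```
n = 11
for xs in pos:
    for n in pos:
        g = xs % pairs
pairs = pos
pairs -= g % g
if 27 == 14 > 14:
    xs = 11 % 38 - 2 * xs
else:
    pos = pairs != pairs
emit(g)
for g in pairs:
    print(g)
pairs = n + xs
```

pairs = weight + xs

Transformed code:
weight = 11
for xs in pos:
    for weight in pos:
        g = xs % pairs
pairs = pos
pairs -= g % g
if 27 == 14 and 14 > 14:
    xs = 11 % 38 - 2 * xs
else:
    pos = pairs != pairs
emit(g)
for g in pairs:
    print(g)
pairs = weight + xs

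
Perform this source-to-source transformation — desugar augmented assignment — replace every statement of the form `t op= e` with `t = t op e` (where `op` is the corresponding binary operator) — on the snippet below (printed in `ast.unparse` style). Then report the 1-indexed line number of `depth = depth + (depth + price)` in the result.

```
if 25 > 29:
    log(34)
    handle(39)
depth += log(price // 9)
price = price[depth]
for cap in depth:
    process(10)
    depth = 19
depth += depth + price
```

9

Transformed code:
if 25 > 29:
    log(34)
    handle(39)
depth = depth + log(price // 9)
price = price[depth]
for cap in depth:
    process(10)
    depth = 19
depth = depth + (depth + price)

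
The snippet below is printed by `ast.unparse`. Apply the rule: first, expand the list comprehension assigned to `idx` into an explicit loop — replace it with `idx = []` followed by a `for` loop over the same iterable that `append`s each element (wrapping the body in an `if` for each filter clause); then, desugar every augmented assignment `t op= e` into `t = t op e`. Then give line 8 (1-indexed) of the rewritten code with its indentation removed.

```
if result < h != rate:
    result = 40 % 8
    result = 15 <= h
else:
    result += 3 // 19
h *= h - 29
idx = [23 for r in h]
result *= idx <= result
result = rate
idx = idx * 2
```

for r in h:

Transformed code:
if result < h != rate:
    result = 40 % 8
    result = 15 <= h
else:
    result = result + 3 // 19
h = h * (h - 29)
idx = []
for r in h:
    idx.append(23)
result = result * (idx <= result)
result = rate
idx = idx * 2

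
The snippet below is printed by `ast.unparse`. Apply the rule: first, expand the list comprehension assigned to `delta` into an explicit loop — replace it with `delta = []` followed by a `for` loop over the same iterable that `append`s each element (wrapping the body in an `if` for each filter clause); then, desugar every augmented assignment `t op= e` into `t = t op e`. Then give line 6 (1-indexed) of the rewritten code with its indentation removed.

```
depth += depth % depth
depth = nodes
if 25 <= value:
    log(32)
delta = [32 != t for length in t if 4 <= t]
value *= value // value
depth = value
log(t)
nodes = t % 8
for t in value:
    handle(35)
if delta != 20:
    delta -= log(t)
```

Transformed code:
depth = depth + depth % depth
depth = nodes
if 25 <= value:
    log(32)
delta = []
for length in t:
    if 4 <= t:
        delta.append(32 != t)
value = value * (value // value)
depth = value
log(t)
nodes = t % 8
for t in value:
    handle(35)
if delta != 20:
    delta = delta - log(t)

for length in t:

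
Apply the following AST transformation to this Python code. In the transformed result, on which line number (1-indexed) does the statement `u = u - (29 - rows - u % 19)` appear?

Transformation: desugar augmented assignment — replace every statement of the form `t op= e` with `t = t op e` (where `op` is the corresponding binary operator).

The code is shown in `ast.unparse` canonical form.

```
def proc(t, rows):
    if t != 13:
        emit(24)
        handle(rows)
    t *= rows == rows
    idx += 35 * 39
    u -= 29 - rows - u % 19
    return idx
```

Transformed code:
def proc(t, rows):
    if t != 13:
        emit(24)
        handle(rows)
    t = t * (rows == rows)
    idx = idx + 35 * 39
    u = u - (29 - rows - u % 19)
    return idx

7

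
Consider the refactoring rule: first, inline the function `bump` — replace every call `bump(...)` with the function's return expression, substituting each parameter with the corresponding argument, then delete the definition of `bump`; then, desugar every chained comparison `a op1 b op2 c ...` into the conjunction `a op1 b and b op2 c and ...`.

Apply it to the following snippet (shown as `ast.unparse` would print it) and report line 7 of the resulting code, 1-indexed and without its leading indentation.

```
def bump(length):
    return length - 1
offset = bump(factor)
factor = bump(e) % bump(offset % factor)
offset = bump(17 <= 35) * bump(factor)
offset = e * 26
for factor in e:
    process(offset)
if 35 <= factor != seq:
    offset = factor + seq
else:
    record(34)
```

Transformed code:
offset = factor - 1
factor = (e - 1) % (offset % factor - 1)
offset = ((17 <= 35) - 1) * (factor - 1)
offset = e * 26
for factor in e:
    process(offset)
if 35 <= factor and factor != seq:
    offset = factor + seq
else:
    record(34)

if 35 <= factor and factor != seq:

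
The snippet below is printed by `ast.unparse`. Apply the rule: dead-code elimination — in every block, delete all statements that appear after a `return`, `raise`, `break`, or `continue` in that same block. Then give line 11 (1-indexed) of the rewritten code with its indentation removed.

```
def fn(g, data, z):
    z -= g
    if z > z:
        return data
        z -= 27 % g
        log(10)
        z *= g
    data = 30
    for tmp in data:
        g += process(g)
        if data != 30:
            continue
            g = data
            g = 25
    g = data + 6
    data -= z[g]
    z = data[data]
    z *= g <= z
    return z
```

Transformed code:
def fn(g, data, z):
    z -= g
    if z > z:
        return data
    data = 30
    for tmp in data:
        g += process(g)
        if data != 30:
            continue
    g = data + 6
    data -= z[g]
    z = data[data]
    z *= g <= z
    return z

data -= z[g]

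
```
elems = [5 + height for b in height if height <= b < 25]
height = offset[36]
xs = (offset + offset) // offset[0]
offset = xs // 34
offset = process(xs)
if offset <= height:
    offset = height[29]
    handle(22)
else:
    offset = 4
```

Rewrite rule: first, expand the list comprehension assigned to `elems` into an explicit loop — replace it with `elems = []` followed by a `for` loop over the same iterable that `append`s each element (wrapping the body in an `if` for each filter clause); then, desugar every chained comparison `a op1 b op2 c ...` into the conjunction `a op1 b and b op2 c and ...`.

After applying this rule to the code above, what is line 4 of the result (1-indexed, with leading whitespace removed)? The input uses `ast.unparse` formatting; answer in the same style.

elems.append(5 + height)

Transformed code:
elems = []
for b in height:
    if height <= b and b < 25:
        elems.append(5 + height)
height = offset[36]
xs = (offset + offset) // offset[0]
offset = xs // 34
offset = process(xs)
if offset <= height:
    offset = height[29]
    handle(22)
else:
    offset = 4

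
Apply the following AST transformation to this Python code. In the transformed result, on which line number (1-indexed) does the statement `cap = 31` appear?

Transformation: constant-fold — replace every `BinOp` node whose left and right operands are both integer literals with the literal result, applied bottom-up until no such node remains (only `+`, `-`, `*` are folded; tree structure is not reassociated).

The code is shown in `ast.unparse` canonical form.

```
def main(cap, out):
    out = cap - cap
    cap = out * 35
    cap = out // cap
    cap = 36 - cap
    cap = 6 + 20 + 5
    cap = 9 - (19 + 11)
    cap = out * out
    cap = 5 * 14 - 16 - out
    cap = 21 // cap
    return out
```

6

Transformed code:
def main(cap, out):
    out = cap - cap
    cap = out * 35
    cap = out // cap
    cap = 36 - cap
    cap = 31
    cap = -21
    cap = out * out
    cap = 54 - out
    cap = 21 // cap
    return out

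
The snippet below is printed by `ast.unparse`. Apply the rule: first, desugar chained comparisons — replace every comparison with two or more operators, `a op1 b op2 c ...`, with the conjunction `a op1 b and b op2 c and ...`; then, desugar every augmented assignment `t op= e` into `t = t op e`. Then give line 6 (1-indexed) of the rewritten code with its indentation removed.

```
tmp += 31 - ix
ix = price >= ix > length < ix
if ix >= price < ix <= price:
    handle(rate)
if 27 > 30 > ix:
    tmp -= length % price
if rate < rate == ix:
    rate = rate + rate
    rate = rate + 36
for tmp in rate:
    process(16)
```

tmp = tmp - length % price

Transformed code:
tmp = tmp + (31 - ix)
ix = price >= ix and ix > length and (length < ix)
if ix >= price and price < ix and (ix <= price):
    handle(rate)
if 27 > 30 and 30 > ix:
    tmp = tmp - length % price
if rate < rate and rate == ix:
    rate = rate + rate
    rate = rate + 36
for tmp in rate:
    process(16)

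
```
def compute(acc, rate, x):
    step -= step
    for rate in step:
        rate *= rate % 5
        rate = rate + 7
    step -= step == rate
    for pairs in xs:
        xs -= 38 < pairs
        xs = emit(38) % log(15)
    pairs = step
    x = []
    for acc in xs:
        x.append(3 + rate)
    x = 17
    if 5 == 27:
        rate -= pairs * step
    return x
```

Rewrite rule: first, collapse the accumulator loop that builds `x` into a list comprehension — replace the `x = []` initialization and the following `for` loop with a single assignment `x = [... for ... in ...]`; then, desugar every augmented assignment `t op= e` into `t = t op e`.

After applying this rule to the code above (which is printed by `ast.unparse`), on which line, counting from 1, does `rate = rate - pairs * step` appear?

Transformed code:
def compute(acc, rate, x):
    step = step - step
    for rate in step:
        rate = rate * (rate % 5)
        rate = rate + 7
    step = step - (step == rate)
    for pairs in xs:
        xs = xs - (38 < pairs)
        xs = emit(38) % log(15)
    pairs = step
    x = [3 + rate for acc in xs]
    x = 17
    if 5 == 27:
        rate = rate - pairs * step
    return x

14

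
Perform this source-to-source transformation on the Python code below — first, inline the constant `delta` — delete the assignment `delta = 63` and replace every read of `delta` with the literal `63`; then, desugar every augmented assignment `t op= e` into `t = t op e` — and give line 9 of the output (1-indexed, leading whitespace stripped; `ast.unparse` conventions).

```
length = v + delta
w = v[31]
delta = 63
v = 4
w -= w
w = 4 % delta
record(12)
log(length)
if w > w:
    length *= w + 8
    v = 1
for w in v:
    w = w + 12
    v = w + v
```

length = length * (w + 8)

Transformed code:
length = v + 63
w = v[31]
v = 4
w = w - w
w = 4 % 63
record(12)
log(length)
if w > w:
    length = length * (w + 8)
    v = 1
for w in v:
    w = w + 12
    v = w + v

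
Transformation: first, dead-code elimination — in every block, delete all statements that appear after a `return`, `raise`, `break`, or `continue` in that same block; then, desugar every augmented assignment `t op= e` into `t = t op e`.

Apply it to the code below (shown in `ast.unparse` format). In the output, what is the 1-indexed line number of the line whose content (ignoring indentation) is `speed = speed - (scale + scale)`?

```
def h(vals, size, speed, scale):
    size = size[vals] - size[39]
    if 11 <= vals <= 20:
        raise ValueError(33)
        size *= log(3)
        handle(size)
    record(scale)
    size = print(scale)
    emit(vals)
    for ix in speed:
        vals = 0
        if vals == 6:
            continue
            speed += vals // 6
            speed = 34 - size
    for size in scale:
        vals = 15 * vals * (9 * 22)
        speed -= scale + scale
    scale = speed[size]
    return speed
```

Transformed code:
def h(vals, size, speed, scale):
    size = size[vals] - size[39]
    if 11 <= vals <= 20:
        raise ValueError(33)
    record(scale)
    size = print(scale)
    emit(vals)
    for ix in speed:
        vals = 0
        if vals == 6:
            continue
    for size in scale:
        vals = 15 * vals * (9 * 22)
        speed = speed - (scale + scale)
    scale = speed[size]
    return speed

14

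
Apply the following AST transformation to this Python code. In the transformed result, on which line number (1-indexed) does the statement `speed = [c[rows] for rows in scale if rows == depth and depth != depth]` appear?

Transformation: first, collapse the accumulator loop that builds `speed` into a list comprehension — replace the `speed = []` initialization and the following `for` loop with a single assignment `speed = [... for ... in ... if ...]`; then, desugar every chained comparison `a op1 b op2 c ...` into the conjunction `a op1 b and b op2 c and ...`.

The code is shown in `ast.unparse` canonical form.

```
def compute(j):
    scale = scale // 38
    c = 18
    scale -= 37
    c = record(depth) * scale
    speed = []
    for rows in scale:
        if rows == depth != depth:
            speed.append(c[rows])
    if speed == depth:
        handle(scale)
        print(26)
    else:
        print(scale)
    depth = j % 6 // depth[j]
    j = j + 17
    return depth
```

Transformed code:
def compute(j):
    scale = scale // 38
    c = 18
    scale -= 37
    c = record(depth) * scale
    speed = [c[rows] for rows in scale if rows == depth and depth != depth]
    if speed == depth:
        handle(scale)
        print(26)
    else:
        print(scale)
    depth = j % 6 // depth[j]
    j = j + 17
    return depth

6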